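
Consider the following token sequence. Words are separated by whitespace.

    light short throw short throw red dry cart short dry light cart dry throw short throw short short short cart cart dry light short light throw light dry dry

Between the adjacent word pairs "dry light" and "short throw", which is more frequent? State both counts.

"short throw" (3 vs 2)

"dry light": 2 occurrences
"short throw": 3 occurrences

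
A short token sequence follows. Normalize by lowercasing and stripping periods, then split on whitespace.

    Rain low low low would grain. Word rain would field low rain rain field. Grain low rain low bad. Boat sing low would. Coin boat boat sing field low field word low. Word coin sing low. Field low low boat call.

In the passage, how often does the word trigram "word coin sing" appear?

Scanning the 39 overlapping trigram windows for "word coin sing":
  position 33–35: word coin sing

1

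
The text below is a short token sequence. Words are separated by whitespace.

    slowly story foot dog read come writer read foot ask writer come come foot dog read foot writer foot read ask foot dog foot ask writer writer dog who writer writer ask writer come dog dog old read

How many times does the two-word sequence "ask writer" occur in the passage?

Scanning the 37 overlapping bigram windows for "ask writer":
  position 10–11: ask writer
  position 25–26: ask writer
  position 32–33: ask writer

3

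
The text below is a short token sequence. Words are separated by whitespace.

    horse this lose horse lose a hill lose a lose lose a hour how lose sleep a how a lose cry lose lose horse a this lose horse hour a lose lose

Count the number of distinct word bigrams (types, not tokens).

32 tokens → 31 bigram windows in total.
Repeated bigrams (each contributes count−1 duplicates):
  a lose: 3
  lose a: 3
  lose horse: 3
  lose lose: 3
  this lose: 2
9 duplicate windows → 31 − 9 = 22 distinct.

22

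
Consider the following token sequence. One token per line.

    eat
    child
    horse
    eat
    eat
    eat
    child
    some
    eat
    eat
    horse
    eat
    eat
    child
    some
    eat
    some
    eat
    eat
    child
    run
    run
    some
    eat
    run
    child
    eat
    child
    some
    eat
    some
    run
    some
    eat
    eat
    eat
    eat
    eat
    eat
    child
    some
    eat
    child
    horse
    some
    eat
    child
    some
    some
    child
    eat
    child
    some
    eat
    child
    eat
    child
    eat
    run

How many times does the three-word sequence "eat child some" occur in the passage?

6

Scanning the 57 overlapping trigram windows for "eat child some":
  position 6–8: eat child some
  position 13–15: eat child some
  position 27–29: eat child some
  position 39–41: eat child some
  position 46–48: eat child some
  position 51–53: eat child some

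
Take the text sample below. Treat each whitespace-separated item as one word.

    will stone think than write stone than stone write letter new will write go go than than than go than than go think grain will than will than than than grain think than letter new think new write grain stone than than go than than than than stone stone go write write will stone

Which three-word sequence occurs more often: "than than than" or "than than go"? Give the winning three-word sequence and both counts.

"than than than" (4 vs 3)

"than than than": 4 occurrences
"than than go": 3 occurrences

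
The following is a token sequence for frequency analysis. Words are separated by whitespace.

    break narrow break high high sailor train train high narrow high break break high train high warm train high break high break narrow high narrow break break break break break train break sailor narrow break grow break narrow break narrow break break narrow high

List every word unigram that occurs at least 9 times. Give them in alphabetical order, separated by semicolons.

Unigram counts meeting the condition (at least 9 times):
  break: 17
  high: 10

break; high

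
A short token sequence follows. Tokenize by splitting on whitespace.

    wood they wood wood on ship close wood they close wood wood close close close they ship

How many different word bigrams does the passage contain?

17 tokens → 16 bigram windows in total.
Repeated bigrams (each contributes count−1 duplicates):
  close close: 2
  close wood: 2
  wood they: 2
  wood wood: 2
4 duplicate windows → 16 − 4 = 12 distinct.

12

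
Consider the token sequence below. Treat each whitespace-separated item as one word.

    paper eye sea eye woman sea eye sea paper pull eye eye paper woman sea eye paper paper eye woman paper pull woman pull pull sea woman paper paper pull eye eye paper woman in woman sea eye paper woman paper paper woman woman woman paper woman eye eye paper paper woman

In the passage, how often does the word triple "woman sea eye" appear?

Scanning the 50 overlapping trigram windows for "woman sea eye":
  position 5–7: woman sea eye
  position 14–16: woman sea eye
  position 36–38: woman sea eye

3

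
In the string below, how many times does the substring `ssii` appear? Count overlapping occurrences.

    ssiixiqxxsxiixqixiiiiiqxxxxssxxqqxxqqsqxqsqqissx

Sliding a length-4 window over the 48 characters (45 positions):
  position 1–4: ssii

1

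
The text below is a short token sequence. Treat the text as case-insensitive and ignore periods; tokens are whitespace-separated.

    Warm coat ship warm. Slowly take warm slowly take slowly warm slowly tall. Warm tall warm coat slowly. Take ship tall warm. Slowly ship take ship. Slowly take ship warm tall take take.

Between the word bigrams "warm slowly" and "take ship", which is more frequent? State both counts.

"warm slowly": 4 occurrences
"take ship": 3 occurrences

"warm slowly" (4 vs 3)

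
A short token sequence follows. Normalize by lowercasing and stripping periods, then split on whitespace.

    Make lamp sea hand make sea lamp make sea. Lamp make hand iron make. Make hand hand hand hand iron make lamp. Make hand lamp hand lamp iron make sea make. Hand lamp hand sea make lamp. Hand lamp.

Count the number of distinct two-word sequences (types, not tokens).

39 tokens → 38 bigram windows in total.
Repeated bigrams (each contributes count−1 duplicates):
  hand lamp: 4
  make hand: 4
  hand hand: 3
  iron make: 3
  lamp hand: 3
  lamp make: 3
  make lamp: 3
  make sea: 3
  … (3 more repeated)
21 duplicate windows → 38 − 21 = 17 distinct.

17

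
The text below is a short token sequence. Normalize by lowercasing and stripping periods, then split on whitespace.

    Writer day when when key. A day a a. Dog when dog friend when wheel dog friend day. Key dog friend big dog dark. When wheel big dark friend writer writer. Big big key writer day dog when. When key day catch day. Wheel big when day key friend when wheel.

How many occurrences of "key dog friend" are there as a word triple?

Scanning the 49 overlapping trigram windows for "key dog friend":
  position 19–21: key dog friend

1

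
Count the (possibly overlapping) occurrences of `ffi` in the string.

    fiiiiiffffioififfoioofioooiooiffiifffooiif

2

Sliding a length-3 window over the 42 characters (40 positions):
  position 9–11: ffi
  position 31–33: ffi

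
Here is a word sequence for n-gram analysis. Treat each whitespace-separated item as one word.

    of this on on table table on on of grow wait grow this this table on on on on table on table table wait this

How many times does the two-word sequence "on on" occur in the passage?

5

Scanning the 24 overlapping bigram windows for "on on":
  position 3–4: on on
  position 7–8: on on
  position 16–17: on on
  position 17–18: on on
  position 18–19: on on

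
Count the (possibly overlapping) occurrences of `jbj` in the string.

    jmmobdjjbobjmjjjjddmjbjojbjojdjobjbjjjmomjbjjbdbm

4

Sliding a length-3 window over the 49 characters (47 positions):
  position 21–23: jbj
  position 25–27: jbj
  position 34–36: jbj
  position 42–44: jbj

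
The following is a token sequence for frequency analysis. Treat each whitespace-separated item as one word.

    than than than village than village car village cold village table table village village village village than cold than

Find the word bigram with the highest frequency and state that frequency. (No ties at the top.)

"village village", 3 times

Bigram frequencies (highest first):
  village village: 3
  than than: 2
  than village: 2
  village than: 2
  village car: 1
  car village: 1
  … (7 more, each ≤ 1)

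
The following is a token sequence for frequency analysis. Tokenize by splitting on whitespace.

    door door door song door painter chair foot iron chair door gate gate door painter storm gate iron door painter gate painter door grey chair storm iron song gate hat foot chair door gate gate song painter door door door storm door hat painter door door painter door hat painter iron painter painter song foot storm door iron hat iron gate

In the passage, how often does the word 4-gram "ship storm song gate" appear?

0

Scanning the 58 overlapping 4-gram windows for "ship storm song gate":
  (none found)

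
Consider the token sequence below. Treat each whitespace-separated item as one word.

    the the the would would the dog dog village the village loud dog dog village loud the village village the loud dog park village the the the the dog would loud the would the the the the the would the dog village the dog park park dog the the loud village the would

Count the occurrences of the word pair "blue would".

Scanning the 52 overlapping bigram windows for "blue would":
  (none found)

0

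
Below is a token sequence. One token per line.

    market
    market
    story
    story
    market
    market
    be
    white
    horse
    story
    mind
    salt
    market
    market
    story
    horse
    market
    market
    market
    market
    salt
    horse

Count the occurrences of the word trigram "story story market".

Scanning the 20 overlapping trigram windows for "story story market":
  position 3–5: story story market

1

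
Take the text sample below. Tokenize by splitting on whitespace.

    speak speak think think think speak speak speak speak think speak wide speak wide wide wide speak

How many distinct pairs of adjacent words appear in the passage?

17 tokens → 16 bigram windows in total.
Repeated bigrams (each contributes count−1 duplicates):
  speak speak: 4
  speak think: 2
  speak wide: 2
  think speak: 2
  think think: 2
  wide speak: 2
  wide wide: 2
9 duplicate windows → 16 − 9 = 7 distinct.

7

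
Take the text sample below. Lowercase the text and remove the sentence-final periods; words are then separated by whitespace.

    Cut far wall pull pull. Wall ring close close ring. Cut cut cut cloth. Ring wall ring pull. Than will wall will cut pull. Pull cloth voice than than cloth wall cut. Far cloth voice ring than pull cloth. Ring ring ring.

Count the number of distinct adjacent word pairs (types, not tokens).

42 tokens → 41 bigram windows in total.
Repeated bigrams (each contributes count−1 duplicates):
  cloth ring: 2
  cloth voice: 2
  cut cut: 2
  cut far: 2
  pull cloth: 2
  pull pull: 2
  ring ring: 2
  wall ring: 2
8 duplicate windows → 41 − 8 = 33 distinct.

33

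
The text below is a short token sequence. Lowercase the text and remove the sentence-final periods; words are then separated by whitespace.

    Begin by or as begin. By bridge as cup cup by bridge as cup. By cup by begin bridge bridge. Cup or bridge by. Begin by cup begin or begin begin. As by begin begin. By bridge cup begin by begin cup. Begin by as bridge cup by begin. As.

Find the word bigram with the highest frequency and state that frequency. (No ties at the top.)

"begin by", 6 times

Bigram frequencies (highest first):
  begin by: 6
  by begin: 5
  cup by: 4
  by bridge: 3
  bridge cup: 3
  cup begin: 3
  … (20 more, each ≤ 2)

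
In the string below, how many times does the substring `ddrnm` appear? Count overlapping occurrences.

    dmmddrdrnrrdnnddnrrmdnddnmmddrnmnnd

Sliding a length-5 window over the 35 characters (31 positions):
  position 28–32: ddrnm

1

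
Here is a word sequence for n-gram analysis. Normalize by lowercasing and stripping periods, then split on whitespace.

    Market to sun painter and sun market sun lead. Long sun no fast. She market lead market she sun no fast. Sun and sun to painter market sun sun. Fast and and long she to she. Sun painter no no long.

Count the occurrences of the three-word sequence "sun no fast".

2

Scanning the 39 overlapping trigram windows for "sun no fast":
  position 11–13: sun no fast
  position 19–21: sun no fast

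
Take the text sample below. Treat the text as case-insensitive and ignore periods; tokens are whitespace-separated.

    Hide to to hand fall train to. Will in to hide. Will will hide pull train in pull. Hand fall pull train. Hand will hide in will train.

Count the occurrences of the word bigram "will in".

Scanning the 27 overlapping bigram windows for "will in":
  position 8–9: will in

1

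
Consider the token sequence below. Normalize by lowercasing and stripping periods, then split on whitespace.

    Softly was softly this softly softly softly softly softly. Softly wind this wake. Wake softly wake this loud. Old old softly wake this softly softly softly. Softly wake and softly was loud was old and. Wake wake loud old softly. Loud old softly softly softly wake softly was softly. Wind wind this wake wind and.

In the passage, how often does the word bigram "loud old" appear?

Scanning the 54 overlapping bigram windows for "loud old":
  position 18–19: loud old
  position 38–39: loud old
  position 41–42: loud old

3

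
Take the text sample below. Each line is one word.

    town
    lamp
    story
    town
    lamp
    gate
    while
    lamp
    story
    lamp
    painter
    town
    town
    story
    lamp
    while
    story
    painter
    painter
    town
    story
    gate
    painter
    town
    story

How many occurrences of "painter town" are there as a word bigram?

3

Scanning the 24 overlapping bigram windows for "painter town":
  position 11–12: painter town
  position 19–20: painter town
  position 23–24: painter town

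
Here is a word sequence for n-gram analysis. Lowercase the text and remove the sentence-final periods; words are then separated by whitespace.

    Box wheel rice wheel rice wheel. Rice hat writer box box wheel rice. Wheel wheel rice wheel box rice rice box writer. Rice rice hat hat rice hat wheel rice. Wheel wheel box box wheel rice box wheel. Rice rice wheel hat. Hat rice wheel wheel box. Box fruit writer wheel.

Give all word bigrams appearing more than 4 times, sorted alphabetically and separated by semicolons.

rice wheel; wheel rice

Bigram counts meeting the condition (more than 4 times):
  rice wheel: 7
  wheel rice: 8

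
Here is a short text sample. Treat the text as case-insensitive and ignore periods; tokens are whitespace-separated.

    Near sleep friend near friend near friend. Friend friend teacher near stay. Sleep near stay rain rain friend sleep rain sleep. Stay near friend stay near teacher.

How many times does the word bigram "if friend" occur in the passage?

0

Scanning the 26 overlapping bigram windows for "if friend":
  (none found)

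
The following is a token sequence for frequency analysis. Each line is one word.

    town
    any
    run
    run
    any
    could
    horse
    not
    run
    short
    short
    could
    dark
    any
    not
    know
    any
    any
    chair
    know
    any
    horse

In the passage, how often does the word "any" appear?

6

Scanning the 22 tokens for "any":
  position 2: any
  position 5: any
  position 14: any
  position 17: any
  position 18: any
  position 21: any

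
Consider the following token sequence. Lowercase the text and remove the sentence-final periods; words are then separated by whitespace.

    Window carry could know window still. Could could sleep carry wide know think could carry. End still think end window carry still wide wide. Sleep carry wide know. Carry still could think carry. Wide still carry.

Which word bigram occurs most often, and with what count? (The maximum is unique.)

Bigram frequencies (highest first):
  carry wide: 3
  window carry: 2
  still could: 2
  sleep carry: 2
  wide know: 2
  carry still: 2
  … (22 more, each ≤ 1)

"carry wide", 3 times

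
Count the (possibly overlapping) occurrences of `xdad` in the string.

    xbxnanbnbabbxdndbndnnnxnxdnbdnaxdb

0

Sliding a length-4 window over the 34 characters (31 positions):
  (no match at any position)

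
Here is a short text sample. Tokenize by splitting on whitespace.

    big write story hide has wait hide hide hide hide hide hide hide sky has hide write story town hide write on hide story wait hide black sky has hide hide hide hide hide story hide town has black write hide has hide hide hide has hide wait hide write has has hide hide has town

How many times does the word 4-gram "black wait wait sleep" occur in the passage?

Scanning the 53 overlapping 4-gram windows for "black wait wait sleep":
  (none found)

0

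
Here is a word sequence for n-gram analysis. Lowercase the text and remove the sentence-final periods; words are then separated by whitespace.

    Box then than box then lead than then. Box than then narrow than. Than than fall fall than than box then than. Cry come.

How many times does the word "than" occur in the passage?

9

Scanning the 24 tokens for "than":
  position 3: than
  position 7: than
  position 10: than
  position 13: than
  position 14: than
  position 15: than
  position 18: than
  position 19: than
  position 22: than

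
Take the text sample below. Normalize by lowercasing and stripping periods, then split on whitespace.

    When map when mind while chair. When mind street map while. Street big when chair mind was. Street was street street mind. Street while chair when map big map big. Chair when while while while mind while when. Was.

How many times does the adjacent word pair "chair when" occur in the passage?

Scanning the 38 overlapping bigram windows for "chair when":
  position 6–7: chair when
  position 25–26: chair when
  position 31–32: chair when

3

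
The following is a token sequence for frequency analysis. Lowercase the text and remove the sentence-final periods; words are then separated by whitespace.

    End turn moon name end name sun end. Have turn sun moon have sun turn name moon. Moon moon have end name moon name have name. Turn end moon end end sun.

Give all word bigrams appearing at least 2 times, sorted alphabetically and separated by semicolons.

Bigram counts meeting the condition (at least 2 times):
  end name: 2
  moon have: 2
  moon moon: 2
  moon name: 2
  name moon: 2

end name; moon have; moon moon; moon name; name moon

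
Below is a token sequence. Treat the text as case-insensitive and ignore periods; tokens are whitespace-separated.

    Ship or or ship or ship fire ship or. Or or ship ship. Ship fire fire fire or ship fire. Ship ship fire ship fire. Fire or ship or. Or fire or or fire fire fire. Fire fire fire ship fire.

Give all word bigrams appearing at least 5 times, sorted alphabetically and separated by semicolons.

Bigram counts meeting the condition (at least 5 times):
  fire fire: 8
  or or: 5
  or ship: 5
  ship fire: 6

fire fire; or or; or ship; ship fire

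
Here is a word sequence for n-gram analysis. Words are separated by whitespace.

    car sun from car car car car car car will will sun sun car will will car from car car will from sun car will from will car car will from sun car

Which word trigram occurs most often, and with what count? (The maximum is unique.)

Trigram frequencies (highest first):
  car car car: 4
  car car will: 3
  car will from: 3
  from car car: 2
  car will will: 2
  sun car will: 2
  … (13 more, each ≤ 2)

"car car car", 4 times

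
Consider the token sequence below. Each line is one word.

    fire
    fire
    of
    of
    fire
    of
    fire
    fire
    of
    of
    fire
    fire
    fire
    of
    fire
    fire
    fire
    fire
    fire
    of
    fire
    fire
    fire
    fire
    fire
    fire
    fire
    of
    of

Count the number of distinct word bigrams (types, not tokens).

29 tokens → 28 bigram windows in total.
Repeated bigrams (each contributes count−1 duplicates):
  fire fire: 14
  fire of: 6
  of fire: 5
  of of: 3
24 duplicate windows → 28 − 24 = 4 distinct.

4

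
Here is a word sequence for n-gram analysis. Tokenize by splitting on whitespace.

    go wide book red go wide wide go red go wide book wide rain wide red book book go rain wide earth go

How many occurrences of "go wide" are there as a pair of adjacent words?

Scanning the 22 overlapping bigram windows for "go wide":
  position 1–2: go wide
  position 5–6: go wide
  position 10–11: go wide

3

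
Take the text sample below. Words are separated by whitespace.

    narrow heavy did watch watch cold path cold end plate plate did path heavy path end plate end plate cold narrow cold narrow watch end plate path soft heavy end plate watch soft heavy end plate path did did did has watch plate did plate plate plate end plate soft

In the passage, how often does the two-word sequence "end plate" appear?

7

Scanning the 49 overlapping bigram windows for "end plate":
  position 9–10: end plate
  position 16–17: end plate
  position 18–19: end plate
  position 25–26: end plate
  position 30–31: end plate
  position 35–36: end plate
  position 48–49: end plate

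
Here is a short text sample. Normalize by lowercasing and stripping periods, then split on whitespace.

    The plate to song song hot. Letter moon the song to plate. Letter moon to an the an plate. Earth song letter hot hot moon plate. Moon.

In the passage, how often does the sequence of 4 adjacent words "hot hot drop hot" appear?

0

Scanning the 24 overlapping 4-gram windows for "hot hot drop hot":
  (none found)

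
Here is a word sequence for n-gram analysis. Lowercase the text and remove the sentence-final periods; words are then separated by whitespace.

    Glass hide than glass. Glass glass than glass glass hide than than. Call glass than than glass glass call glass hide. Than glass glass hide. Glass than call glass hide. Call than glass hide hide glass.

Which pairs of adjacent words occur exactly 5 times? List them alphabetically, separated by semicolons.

glass glass; than glass

Bigram counts meeting the condition (exactly 5 times):
  glass glass: 5
  than glass: 5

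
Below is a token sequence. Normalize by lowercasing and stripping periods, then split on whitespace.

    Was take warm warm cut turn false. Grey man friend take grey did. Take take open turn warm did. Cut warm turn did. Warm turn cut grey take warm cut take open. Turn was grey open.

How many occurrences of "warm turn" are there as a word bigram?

2

Scanning the 35 overlapping bigram windows for "warm turn":
  position 21–22: warm turn
  position 24–25: warm turn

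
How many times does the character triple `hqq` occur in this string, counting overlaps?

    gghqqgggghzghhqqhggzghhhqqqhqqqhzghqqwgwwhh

5

Sliding a length-3 window over the 43 characters (41 positions):
  position 3–5: hqq
  position 14–16: hqq
  position 24–26: hqq
  position 28–30: hqq
  position 35–37: hqq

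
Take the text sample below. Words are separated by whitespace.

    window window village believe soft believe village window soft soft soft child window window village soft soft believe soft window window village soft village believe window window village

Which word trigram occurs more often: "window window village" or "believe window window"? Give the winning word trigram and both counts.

"window window village": 4 occurrences
"believe window window": 1 occurrence

"window window village" (4 vs 1)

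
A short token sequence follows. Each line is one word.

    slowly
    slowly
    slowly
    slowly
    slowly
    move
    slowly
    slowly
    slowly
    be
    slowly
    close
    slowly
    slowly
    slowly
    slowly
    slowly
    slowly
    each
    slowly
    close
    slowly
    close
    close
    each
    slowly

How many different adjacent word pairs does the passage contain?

26 tokens → 25 bigram windows in total.
Repeated bigrams (each contributes count−1 duplicates):
  slowly slowly: 11
  slowly close: 3
  close slowly: 2
  each slowly: 2
14 duplicate windows → 25 − 14 = 11 distinct.

11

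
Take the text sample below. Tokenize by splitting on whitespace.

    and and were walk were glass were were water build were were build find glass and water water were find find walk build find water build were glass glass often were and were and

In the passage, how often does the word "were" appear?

Scanning the 34 tokens for "were":
  position 3: were
  position 5: were
  position 7: were
  position 8: were
  position 11: were
  position 12: were
  position 19: were
  position 27: were
  position 31: were
  position 33: were

10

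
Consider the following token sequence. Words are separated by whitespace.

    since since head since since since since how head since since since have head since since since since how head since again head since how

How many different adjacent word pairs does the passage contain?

25 tokens → 24 bigram windows in total.
Repeated bigrams (each contributes count−1 duplicates):
  since since: 9
  head since: 5
  since how: 3
  how head: 2
15 duplicate windows → 24 − 15 = 9 distinct.

9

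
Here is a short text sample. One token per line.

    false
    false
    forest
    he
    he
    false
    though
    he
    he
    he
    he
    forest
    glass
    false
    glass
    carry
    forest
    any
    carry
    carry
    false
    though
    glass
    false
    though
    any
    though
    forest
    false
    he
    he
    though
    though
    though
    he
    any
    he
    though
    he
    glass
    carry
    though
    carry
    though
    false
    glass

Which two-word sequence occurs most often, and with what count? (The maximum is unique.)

Bigram frequencies (highest first):
  he he: 5
  false though: 3
  though he: 3
  glass false: 2
  false glass: 2
  glass carry: 2
  … (25 more, each ≤ 2)

"he he", 5 times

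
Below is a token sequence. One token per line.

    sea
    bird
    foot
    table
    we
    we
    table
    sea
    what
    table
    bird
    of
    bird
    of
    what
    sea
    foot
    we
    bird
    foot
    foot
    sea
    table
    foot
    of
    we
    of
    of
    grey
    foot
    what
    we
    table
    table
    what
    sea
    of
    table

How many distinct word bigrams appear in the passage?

38 tokens → 37 bigram windows in total.
Repeated bigrams (each contributes count−1 duplicates):
  bird foot: 2
  bird of: 2
  we table: 2
  what sea: 2
4 duplicate windows → 37 − 4 = 33 distinct.

33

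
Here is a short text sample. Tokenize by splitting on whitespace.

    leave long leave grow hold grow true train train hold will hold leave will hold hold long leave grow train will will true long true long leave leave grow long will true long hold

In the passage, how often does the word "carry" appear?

Scanning the 34 tokens for "carry":
  (none found)

0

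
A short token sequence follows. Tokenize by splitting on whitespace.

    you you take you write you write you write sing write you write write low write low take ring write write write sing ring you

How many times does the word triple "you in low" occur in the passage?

Scanning the 23 overlapping trigram windows for "you in low":
  (none found)

0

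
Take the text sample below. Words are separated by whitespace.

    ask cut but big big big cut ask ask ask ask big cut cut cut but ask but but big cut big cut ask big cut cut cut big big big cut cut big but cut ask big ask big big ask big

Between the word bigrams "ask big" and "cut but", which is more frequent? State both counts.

"ask big": 5 occurrences
"cut but": 2 occurrences

"ask big" (5 vs 2)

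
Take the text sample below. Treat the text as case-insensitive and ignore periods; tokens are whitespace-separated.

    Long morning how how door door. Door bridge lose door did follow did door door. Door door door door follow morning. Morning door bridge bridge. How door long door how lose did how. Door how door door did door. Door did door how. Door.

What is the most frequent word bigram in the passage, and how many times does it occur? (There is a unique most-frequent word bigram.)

Bigram frequencies (highest first):
  door door: 9
  how door: 5
  door did: 3
  did door: 3
  door how: 3
  door bridge: 2
  … (18 more, each ≤ 1)

"door door", 9 times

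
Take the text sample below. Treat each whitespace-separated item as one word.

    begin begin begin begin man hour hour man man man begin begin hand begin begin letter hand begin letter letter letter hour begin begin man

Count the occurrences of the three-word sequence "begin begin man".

Scanning the 23 overlapping trigram windows for "begin begin man":
  position 3–5: begin begin man
  position 23–25: begin begin man

2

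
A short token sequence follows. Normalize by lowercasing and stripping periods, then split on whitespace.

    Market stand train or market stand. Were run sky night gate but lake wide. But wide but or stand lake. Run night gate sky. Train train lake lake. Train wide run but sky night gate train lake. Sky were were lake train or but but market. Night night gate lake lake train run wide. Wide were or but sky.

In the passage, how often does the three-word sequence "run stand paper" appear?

0

Scanning the 57 overlapping trigram windows for "run stand paper":
  (none found)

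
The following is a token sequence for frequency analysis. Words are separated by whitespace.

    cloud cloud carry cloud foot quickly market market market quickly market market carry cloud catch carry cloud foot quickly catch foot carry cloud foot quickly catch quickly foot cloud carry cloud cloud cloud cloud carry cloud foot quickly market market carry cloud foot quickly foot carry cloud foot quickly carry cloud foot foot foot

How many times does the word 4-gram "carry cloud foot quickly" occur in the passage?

Scanning the 51 overlapping 4-gram windows for "carry cloud foot quickly":
  position 3–6: carry cloud foot quickly
  position 16–19: carry cloud foot quickly
  position 22–25: carry cloud foot quickly
  position 35–38: carry cloud foot quickly
  position 41–44: carry cloud foot quickly
  position 46–49: carry cloud foot quickly

6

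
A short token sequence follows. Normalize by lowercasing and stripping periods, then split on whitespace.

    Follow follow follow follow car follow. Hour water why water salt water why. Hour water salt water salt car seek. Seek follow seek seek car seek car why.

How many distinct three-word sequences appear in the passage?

24

28 tokens → 26 trigram windows in total.
Repeated trigrams (each contributes count−1 duplicates):
  follow follow follow: 2
  water salt water: 2
2 duplicate windows → 26 − 2 = 24 distinct.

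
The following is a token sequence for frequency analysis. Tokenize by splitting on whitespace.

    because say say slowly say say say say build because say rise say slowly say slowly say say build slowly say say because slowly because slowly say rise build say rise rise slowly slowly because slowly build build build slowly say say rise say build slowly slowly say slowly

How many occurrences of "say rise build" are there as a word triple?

1

Scanning the 47 overlapping trigram windows for "say rise build":
  position 27–29: say rise build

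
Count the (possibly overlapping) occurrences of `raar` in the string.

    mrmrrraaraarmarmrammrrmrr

2

Sliding a length-4 window over the 25 characters (22 positions):
  position 6–9: raar
  position 9–12: raar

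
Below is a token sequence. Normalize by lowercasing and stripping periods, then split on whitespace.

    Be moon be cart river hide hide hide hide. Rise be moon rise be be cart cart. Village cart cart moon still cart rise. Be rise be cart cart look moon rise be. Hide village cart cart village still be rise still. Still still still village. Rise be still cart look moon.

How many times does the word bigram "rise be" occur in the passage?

6

Scanning the 51 overlapping bigram windows for "rise be":
  position 10–11: rise be
  position 13–14: rise be
  position 24–25: rise be
  position 26–27: rise be
  position 32–33: rise be
  position 47–48: rise be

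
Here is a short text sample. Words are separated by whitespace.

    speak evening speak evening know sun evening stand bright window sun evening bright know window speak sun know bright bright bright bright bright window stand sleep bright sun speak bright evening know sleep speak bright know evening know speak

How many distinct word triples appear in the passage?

39 tokens → 37 trigram windows in total.
Repeated trigrams (each contributes count−1 duplicates):
  bright bright bright: 3
2 duplicate windows → 37 − 2 = 35 distinct.

35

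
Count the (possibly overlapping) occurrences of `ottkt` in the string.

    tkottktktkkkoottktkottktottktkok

Sliding a length-5 window over the 32 characters (28 positions):
  position 3–7: ottkt
  position 14–18: ottkt
  position 20–24: ottkt
  position 25–29: ottkt

4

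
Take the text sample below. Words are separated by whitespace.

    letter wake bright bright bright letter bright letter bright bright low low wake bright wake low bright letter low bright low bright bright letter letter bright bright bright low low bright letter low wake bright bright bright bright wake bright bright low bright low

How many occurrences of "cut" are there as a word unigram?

0

Scanning the 44 tokens for "cut":
  (none found)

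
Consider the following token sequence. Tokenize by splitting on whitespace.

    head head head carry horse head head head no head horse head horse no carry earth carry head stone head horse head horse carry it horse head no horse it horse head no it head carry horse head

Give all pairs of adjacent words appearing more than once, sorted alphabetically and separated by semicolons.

carry horse; head carry; head head; head horse; head no; horse head; it horse

Bigram counts meeting the condition (more than once):
  carry horse: 2
  head carry: 2
  head head: 4
  head horse: 4
  head no: 3
  horse head: 6
  it horse: 2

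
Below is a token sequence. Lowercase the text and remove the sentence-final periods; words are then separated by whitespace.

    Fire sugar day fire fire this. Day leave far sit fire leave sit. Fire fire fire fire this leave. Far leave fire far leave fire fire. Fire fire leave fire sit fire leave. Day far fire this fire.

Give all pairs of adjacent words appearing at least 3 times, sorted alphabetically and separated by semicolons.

Bigram counts meeting the condition (at least 3 times):
  fire fire: 7
  fire leave: 3
  fire this: 3
  leave fire: 3
  sit fire: 3

fire fire; fire leave; fire this; leave fire; sit fire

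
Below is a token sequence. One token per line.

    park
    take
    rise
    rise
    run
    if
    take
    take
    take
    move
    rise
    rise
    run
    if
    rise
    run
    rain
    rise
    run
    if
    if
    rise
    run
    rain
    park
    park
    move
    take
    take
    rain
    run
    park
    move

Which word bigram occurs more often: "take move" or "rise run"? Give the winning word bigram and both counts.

"rise run" (5 vs 1)

"take move": 1 occurrence
"rise run": 5 occurrences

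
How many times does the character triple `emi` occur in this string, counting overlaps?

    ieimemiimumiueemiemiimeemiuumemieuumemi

6

Sliding a length-3 window over the 39 characters (37 positions):
  position 5–7: emi
  position 15–17: emi
  position 18–20: emi
  position 24–26: emi
  position 30–32: emi
  position 37–39: emi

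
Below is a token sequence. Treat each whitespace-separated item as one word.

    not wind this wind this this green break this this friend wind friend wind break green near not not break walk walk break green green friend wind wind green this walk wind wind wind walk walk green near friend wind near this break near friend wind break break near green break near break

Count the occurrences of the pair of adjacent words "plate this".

Scanning the 52 overlapping bigram windows for "plate this":
  (none found)

0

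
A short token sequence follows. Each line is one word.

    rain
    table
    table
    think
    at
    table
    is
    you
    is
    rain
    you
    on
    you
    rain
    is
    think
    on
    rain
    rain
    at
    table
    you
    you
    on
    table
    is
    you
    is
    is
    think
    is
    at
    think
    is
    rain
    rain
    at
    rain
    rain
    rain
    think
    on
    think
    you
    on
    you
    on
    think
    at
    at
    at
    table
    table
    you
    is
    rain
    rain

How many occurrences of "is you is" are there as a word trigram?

2

Scanning the 55 overlapping trigram windows for "is you is":
  position 7–9: is you is
  position 26–28: is you is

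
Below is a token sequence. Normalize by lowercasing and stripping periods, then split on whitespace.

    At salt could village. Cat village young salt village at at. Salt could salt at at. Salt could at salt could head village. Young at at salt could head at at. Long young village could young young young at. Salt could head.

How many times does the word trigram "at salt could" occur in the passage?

6

Scanning the 40 overlapping trigram windows for "at salt could":
  position 1–3: at salt could
  position 11–13: at salt could
  position 16–18: at salt could
  position 19–21: at salt could
  position 26–28: at salt could
  position 39–41: at salt could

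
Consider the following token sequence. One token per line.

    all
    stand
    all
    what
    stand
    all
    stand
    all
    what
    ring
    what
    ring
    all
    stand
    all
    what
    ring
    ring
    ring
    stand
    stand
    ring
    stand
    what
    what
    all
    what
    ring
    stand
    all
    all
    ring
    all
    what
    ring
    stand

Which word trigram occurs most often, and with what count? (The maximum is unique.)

"all what ring", 4 times

Trigram frequencies (highest first):
  all what ring: 4
  all stand all: 3
  stand all what: 3
  what ring stand: 2
  all what stand: 1
  what stand all: 1
  … (20 more, each ≤ 1)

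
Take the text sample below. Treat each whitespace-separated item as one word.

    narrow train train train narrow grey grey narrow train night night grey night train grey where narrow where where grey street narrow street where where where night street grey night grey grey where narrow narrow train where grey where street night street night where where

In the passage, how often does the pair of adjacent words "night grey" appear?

Scanning the 44 overlapping bigram windows for "night grey":
  position 11–12: night grey
  position 30–31: night grey

2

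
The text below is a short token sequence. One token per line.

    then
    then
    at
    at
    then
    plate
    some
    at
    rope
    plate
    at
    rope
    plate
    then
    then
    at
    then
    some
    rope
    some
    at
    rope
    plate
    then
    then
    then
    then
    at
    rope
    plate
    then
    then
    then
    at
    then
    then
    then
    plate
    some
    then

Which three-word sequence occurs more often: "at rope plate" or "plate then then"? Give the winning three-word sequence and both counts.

"at rope plate": 4 occurrences
"plate then then": 3 occurrences

"at rope plate" (4 vs 3)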